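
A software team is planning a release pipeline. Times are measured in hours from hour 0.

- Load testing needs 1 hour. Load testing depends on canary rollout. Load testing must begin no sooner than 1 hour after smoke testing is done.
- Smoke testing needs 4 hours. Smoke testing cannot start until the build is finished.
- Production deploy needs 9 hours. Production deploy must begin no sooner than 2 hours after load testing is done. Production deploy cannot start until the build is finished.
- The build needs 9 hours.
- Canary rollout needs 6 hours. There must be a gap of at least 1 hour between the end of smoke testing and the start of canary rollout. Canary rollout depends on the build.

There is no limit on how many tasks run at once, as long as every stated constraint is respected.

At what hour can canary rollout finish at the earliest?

20

Nothing blocks the build, so it runs from hour 0 to hour 9.
Smoke testing cannot begin until the build (finishes hour 9). It runs from hour 9 to 9 + 4 = hour 13.
Canary rollout cannot start until smoke testing (finishes hour 13, plus 1-hour gap → hour 14); the build (finishes hour 9). The controlling bound is hour 14, so canary rollout finishes at 14 + 6 = hour 20.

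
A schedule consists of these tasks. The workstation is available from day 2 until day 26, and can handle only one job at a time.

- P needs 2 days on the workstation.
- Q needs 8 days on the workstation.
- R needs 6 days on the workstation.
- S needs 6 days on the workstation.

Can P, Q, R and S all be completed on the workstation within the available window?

Yes

The workstation window is 26 − 2 = 24 days.
Running back to back, the jobs need 2 + 8 + 6 + 6 = 22 days on the workstation.
Since 22 ≤ 24, they fit within the window.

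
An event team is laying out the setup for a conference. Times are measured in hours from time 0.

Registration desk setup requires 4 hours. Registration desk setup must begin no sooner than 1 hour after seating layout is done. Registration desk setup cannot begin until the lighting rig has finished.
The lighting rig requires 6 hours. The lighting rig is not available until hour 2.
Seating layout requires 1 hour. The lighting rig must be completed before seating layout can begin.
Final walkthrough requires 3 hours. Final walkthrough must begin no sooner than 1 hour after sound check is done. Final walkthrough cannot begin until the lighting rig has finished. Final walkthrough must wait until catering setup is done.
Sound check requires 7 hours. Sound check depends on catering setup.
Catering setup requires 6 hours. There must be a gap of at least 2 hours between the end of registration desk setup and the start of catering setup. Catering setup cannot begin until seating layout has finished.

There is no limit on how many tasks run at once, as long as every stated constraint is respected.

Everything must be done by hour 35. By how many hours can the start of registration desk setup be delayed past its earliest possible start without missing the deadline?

The lighting rig waits on its own release at hour 2, so it starts at hour 2 and finishes at 2 + 6 = hour 8.
Seating layout waits on the lighting rig (finishes hour 8), so it starts at hour 8 and finishes at 8 + 1 = hour 9.
Registration desk setup needs all of seating layout (finishes hour 9, plus 1-hour gap → hour 10); the lighting rig (finishes hour 8). That puts its earliest start at hour 10; it finishes at 10 + 4 = hour 14.

Working backward from the deadline:
Nothing follows final walkthrough; the deadline of hour 35 is its only limit. It must start by 35 − 3 = hour 32.
Sound check has to be done before final walkthrough (must start by hour 32, minus 1-hour gap → hour 31). That means finishing by hour 31, i.e. starting by 31 − 7 = hour 24.
Catering setup has several dependents: sound check (must start by hour 24); final walkthrough (must start by hour 32). The earliest of those limits is hour 24, so catering setup must start by 24 − 6 = hour 18.
Registration desk setup feeds into catering setup (must start by hour 18, minus 2-hour gap → hour 16); so registration desk setup must finish by hour 16 and therefore start by hour 12.
So registration desk setup can start as early as hour 10 and as late as hour 12, giving 12 − 10 = 2 hours of slack.

2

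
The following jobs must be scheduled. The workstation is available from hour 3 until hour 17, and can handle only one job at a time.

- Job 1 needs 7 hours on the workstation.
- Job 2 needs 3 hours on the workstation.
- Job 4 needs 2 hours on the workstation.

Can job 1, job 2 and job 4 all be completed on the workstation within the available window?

Yes

The workstation window is 17 − 3 = 14 hours.
Running back to back, the jobs need 7 + 3 + 2 = 12 hours on the workstation.
Since 12 ≤ 14, they fit within the window.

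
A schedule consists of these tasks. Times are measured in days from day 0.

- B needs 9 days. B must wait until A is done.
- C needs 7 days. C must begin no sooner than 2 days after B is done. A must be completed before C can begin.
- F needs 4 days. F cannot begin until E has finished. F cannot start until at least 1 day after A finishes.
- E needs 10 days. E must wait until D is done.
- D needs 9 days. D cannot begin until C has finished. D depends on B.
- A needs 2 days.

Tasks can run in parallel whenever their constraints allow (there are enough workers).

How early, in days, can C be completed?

A can start immediately at day 0; it finishes at day 2.
B cannot begin until A (finishes day 2). It runs from day 2 to 2 + 9 = day 11.
C cannot start until B (finishes day 11, plus 2-day gap → day 13); A (finishes day 2). The controlling bound is day 13, so C finishes at 13 + 7 = day 20.

20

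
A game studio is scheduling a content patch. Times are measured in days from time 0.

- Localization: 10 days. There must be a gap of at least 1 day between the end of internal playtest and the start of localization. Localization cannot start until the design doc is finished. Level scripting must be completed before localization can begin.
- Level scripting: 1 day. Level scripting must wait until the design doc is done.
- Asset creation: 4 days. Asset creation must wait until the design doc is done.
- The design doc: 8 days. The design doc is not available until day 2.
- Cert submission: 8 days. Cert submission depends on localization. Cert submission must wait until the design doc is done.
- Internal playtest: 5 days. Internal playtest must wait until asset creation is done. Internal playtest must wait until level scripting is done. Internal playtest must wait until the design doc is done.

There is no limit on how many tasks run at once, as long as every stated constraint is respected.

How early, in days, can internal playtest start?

The design doc cannot begin until its own release at day 2. It runs from day 2 to 2 + 8 = day 10.
Level scripting cannot begin until the design doc (finishes day 10). It runs from day 10 to 10 + 1 = day 11.
After the design doc (finishes day 10), asset creation can start at day 10 and finishes at day 14.
Internal playtest waits on asset creation (finishes day 14); level scripting (finishes day 11); the design doc (finishes day 10). The latest of these is day 14, which is the earliest internal playtest can start.

14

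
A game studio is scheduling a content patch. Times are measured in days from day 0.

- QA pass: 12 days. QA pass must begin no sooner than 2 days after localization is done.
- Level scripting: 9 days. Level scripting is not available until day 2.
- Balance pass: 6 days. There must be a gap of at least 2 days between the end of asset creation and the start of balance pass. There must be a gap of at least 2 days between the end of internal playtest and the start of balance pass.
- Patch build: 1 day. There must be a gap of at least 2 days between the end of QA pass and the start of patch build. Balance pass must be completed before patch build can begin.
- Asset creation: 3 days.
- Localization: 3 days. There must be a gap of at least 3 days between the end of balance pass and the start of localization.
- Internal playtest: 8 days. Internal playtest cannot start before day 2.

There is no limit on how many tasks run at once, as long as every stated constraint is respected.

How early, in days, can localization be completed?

24

Internal playtest waits on its own release at day 2, so it starts at day 2 and finishes at 2 + 8 = day 10.
Asset creation can start immediately at day 0; it finishes at day 3.
For balance pass: asset creation (finishes day 3, plus 2-day gap → day 5); internal playtest (finishes day 10, plus 2-day gap → day 12). Taking the maximum gives a start of day 12, and it finishes at 12 + 6 = day 18.
After balance pass (finishes day 18, plus 3-day gap → day 21), localization can start at day 21 and finishes at day 24.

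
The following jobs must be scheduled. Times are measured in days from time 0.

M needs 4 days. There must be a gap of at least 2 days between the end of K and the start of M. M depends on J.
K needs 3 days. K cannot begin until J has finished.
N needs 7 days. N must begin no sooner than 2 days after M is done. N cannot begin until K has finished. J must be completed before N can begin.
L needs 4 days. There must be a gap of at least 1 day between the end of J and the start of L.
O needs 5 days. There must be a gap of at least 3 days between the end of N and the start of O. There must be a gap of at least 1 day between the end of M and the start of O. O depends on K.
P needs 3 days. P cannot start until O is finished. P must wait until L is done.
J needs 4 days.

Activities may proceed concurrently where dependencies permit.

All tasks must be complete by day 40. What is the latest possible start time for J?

7

To finish by day 40, P (duration 3) must start no later than day 37.
Since P (must start by day 37) depends on it, O must finish by day 37. Backing off its 5-day duration gives a latest start of day 32.
N must finish before O (must start by day 32, minus 3-day gap → day 29). With a 7-day duration, N must start by 29 − 7 = day 22.
M feeds N (must start by day 22, minus 2-day gap → day 20); O (must start by day 32, minus 1-day gap → day 31). Taking the minimum, M must finish by day 20 and start by 20 − 4 = day 16.
K must finish in time for M (must start by day 16, minus 2-day gap → day 14); N (must start by day 22); O (must start by day 32). The tightest is day 14, so K must start by 14 − 3 = day 11.
L has to be done before P (must start by day 37). That means finishing by day 37, i.e. starting by 37 − 4 = day 33.
For J: K (must start by day 11); L (must start by day 33, minus 1-day gap → day 32); M (must start by day 16); N (must start by day 22). The most restrictive is day 11; with a 4-day duration, J must start by day 7.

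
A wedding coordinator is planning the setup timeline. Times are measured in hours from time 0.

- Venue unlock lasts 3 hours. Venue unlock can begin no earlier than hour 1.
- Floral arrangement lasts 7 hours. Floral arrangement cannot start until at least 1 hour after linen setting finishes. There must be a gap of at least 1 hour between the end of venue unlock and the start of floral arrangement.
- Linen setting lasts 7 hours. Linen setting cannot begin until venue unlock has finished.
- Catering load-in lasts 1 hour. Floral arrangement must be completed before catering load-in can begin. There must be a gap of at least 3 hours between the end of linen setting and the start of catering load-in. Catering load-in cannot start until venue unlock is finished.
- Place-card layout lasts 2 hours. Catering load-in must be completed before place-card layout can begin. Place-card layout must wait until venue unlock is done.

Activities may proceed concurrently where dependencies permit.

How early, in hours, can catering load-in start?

19

Venue unlock waits on its own release at hour 1, so it starts at hour 1 and finishes at 1 + 3 = hour 4.
After venue unlock (finishes hour 4), linen setting can start at hour 4 and finishes at hour 11.
Floral arrangement has to wait for linen setting (finishes hour 11, plus 1-hour gap → hour 12); venue unlock (finishes hour 4, plus 1-hour gap → hour 5). The latest of these is hour 12, so floral arrangement runs hour 12 to 12 + 7 = hour 19.
Catering load-in waits on floral arrangement (finishes hour 19); linen setting (finishes hour 11, plus 3-hour gap → hour 14); venue unlock (finishes hour 4). The latest of these is hour 19, which is the earliest catering load-in can start.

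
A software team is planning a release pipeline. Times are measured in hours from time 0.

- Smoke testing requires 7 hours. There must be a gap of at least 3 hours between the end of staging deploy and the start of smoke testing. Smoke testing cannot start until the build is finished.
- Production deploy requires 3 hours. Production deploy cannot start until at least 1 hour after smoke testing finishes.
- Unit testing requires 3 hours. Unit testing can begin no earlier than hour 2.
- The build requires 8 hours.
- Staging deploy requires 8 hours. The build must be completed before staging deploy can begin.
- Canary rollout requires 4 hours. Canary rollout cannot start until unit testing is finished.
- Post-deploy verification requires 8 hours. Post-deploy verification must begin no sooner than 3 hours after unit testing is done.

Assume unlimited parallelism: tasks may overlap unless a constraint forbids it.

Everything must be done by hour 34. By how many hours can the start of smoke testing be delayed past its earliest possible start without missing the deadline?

4

The build can start immediately at hour 0; it finishes at hour 8.
Staging deploy waits on the build (finishes hour 8), so it starts at hour 8 and finishes at 8 + 8 = hour 16.
Smoke testing cannot start until staging deploy (finishes hour 16, plus 3-hour gap → hour 19); the build (finishes hour 8). The controlling bound is hour 19, so smoke testing finishes at 19 + 7 = hour 26.

Working backward from the deadline:
Nothing follows production deploy; the deadline of hour 34 is its only limit. It must start by 34 − 3 = hour 31.
Smoke testing feeds into production deploy (must start by hour 31, minus 1-hour gap → hour 30); so smoke testing must finish by hour 30 and therefore start by hour 23.
So smoke testing can start as early as hour 19 and as late as hour 23, giving 23 − 19 = 4 hours of slack.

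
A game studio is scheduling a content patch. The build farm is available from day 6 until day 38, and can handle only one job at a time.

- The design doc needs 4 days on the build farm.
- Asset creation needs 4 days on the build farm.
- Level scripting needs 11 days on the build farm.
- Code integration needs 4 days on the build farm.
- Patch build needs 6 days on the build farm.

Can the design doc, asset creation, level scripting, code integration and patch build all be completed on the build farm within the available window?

Yes

The build farm window is 38 − 6 = 32 days.
Running back to back, the jobs need 4 + 4 + 11 + 4 + 6 = 29 days on the build farm.
Since 29 ≤ 32, they fit within the window.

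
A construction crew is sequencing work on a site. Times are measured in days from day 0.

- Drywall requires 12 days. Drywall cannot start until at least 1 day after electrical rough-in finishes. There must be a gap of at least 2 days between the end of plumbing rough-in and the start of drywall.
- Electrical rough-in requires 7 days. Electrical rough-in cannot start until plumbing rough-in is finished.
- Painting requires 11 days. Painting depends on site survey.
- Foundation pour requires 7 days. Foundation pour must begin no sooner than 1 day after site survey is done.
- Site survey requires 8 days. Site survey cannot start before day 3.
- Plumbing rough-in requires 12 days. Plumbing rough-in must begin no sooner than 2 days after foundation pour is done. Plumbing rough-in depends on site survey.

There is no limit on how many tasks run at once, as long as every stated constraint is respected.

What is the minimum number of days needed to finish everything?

53

Site survey cannot begin until its own release at day 3. It runs from day 3 to 3 + 8 = day 11.
After site survey (finishes day 11), painting can start at day 11 and finishes at day 22.
Foundation pour waits on site survey (finishes day 11, plus 1-day gap → day 12), so it starts at day 12 and finishes at 12 + 7 = day 19.
Plumbing rough-in has to wait for foundation pour (finishes day 19, plus 2-day gap → day 21); site survey (finishes day 11). The latest of these is day 21, so plumbing rough-in runs day 21 to 21 + 12 = day 33.
Electrical rough-in cannot begin until plumbing rough-in (finishes day 33). It runs from day 33 to 33 + 7 = day 40.
Drywall needs all of electrical rough-in (finishes day 40, plus 1-day gap → day 41); plumbing rough-in (finishes day 33, plus 2-day gap → day 35). That puts its earliest start at day 41; it finishes at 41 + 12 = day 53.
All tasks are finished once the last one completes. Finish times: Site survey at 11, Foundation pour at 19, Plumbing rough-in at 33, Electrical rough-in at 40, Drywall at 53, Painting at 22. The latest is day 53.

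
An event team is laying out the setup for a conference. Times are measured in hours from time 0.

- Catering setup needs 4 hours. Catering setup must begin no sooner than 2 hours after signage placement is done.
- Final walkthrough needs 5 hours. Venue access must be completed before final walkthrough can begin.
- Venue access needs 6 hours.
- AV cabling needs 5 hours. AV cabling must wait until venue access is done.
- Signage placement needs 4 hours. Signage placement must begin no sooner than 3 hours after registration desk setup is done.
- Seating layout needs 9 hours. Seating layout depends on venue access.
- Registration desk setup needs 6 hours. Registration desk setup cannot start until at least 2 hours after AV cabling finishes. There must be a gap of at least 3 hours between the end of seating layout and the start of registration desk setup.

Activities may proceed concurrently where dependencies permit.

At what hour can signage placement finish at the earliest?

Venue access has no prerequisites, so it starts at hour 0 and finishes at hour 6.
Seating layout cannot begin until venue access (finishes hour 6). It runs from hour 6 to 6 + 9 = hour 15.
AV cabling waits on venue access (finishes hour 6), so it starts at hour 6 and finishes at 6 + 5 = hour 11.
Registration desk setup cannot start until AV cabling (finishes hour 11, plus 2-hour gap → hour 13); seating layout (finishes hour 15, plus 3-hour gap → hour 18). The controlling bound is hour 18, so registration desk setup finishes at 18 + 6 = hour 24.
Signage placement waits on registration desk setup (finishes hour 24, plus 3-hour gap → hour 27), so it starts at hour 27 and finishes at 27 + 4 = hour 31.

31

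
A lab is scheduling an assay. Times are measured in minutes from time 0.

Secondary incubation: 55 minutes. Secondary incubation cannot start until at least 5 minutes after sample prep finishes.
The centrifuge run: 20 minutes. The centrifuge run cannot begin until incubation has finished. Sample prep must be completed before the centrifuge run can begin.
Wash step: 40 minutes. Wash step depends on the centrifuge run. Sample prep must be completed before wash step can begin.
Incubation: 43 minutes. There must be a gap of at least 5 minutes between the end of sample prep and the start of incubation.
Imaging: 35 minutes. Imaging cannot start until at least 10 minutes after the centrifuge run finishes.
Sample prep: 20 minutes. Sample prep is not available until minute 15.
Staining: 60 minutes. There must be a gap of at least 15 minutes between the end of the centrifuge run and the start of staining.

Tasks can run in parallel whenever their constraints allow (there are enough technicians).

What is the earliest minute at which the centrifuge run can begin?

83

Sample prep waits on its own release at minute 15, so it starts at minute 15 and finishes at 15 + 20 = minute 35.
After sample prep (finishes minute 35, plus 5-minute gap → minute 40), incubation can start at minute 40 and finishes at minute 83.
The centrifuge run waits on incubation (finishes minute 83); sample prep (finishes minute 35). The latest of these is minute 83, which is the earliest the centrifuge run can start.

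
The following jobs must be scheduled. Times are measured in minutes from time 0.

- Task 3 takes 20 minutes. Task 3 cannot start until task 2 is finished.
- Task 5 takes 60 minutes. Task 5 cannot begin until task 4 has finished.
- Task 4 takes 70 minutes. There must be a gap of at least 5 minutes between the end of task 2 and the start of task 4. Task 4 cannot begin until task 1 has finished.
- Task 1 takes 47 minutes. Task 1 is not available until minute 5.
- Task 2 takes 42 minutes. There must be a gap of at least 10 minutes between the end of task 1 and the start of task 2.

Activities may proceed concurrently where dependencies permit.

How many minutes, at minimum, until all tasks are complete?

Task 1 cannot begin until its own release at minute 5. It runs from minute 5 to 5 + 47 = minute 52.
Task 2 waits on task 1 (finishes minute 52, plus 10-minute gap → minute 62), so it starts at minute 62 and finishes at 62 + 42 = minute 104.
Task 4 cannot start until task 2 (finishes minute 104, plus 5-minute gap → minute 109); task 1 (finishes minute 52). The controlling bound is minute 109, so task 4 finishes at 109 + 70 = minute 179.
Task 5 cannot begin until task 4 (finishes minute 179). It runs from minute 179 to 179 + 60 = minute 239.
Task 3 waits on task 2 (finishes minute 104), so it starts at minute 104 and finishes at 104 + 20 = minute 124.
All tasks are finished once the last one completes. Finish times: Task 1 at 52, Task 2 at 104, Task 3 at 124, Task 4 at 179, Task 5 at 239. The latest is minute 239.

239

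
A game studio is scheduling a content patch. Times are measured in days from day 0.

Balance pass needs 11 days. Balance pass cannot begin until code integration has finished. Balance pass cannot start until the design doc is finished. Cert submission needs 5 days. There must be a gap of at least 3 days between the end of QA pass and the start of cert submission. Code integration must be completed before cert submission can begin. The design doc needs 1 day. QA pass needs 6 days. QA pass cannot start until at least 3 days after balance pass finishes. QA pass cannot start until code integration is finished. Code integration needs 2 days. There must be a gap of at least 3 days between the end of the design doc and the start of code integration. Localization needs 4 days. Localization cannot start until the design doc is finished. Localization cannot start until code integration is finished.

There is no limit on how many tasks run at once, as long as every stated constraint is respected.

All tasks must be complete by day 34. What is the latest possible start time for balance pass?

Nothing follows cert submission; the deadline of day 34 is its only limit. It must start by 34 − 5 = day 29.
QA pass must finish before cert submission (must start by day 29, minus 3-day gap → day 26). With a 6-day duration, QA pass must start by 26 − 6 = day 20.
Balance pass feeds into QA pass (must start by day 20, minus 3-day gap → day 17); so balance pass must finish by day 17 and therefore start by day 6.

6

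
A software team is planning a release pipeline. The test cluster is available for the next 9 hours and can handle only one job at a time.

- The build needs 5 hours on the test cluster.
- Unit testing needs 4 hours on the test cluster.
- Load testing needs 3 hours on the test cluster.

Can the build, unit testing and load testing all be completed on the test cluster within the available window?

No

Running back to back, the jobs need 5 + 4 + 3 = 12 hours on the test cluster.
Since 12 > 9, they cannot all fit.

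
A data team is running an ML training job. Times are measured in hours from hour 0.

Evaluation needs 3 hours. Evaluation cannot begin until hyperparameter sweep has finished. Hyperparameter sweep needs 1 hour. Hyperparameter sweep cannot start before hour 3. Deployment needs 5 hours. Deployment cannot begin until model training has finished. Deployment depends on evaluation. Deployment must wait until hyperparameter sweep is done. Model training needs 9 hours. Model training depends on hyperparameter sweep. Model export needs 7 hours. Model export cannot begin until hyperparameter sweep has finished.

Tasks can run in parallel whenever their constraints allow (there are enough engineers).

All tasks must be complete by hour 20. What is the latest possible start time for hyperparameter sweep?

5

Deployment has no dependents, so it just needs to finish by hour 20. Starting by 20 − 5 = hour 15 achieves that.
Since deployment (must start by hour 15) depends on it, model training must finish by hour 15. Backing off its 9-hour duration gives a latest start of hour 6.
Evaluation feeds into deployment (must start by hour 15); so evaluation must finish by hour 15 and therefore start by hour 12.
Model export must finish by hour 20; it takes 7 hours, so it must start by 20 − 7 = hour 13.
Hyperparameter sweep has several dependents: model training (must start by hour 6); evaluation (must start by hour 12); model export (must start by hour 13); deployment (must start by hour 15). The earliest of those limits is hour 6, so hyperparameter sweep must start by 6 − 1 = hour 5.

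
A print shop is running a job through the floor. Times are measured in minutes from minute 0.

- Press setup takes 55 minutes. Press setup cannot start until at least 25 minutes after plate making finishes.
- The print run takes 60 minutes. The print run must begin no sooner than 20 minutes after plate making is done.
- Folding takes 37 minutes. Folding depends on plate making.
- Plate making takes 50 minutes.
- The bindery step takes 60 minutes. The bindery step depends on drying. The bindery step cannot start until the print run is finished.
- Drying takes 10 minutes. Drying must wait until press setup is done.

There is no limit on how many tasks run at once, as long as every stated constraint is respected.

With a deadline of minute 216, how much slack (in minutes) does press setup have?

Plate making has no prerequisites, so it starts at minute 0 and finishes at minute 50.
After plate making (finishes minute 50, plus 25-minute gap → minute 75), press setup can start at minute 75 and finishes at minute 130.

Working backward from the deadline:
To finish by minute 216, the bindery step (duration 60) must start no later than minute 156.
Drying feeds into the bindery step (must start by minute 156); so drying must finish by minute 156 and therefore start by minute 146.
Press setup has to be done before drying (must start by minute 146). That means finishing by minute 146, i.e. starting by 146 − 55 = minute 91.
So press setup can start as early as minute 75 and as late as minute 91, giving 91 − 75 = 16 minutes of slack.

16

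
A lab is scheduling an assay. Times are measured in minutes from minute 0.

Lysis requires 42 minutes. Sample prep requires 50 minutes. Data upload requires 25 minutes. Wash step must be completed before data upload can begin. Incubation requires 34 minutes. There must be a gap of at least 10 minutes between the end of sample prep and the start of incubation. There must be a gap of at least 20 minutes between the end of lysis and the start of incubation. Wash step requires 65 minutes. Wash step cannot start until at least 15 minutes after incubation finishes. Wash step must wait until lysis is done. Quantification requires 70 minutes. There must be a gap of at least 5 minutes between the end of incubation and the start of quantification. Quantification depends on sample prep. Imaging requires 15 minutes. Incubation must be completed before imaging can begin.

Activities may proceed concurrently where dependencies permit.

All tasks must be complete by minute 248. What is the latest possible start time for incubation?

To finish by minute 248, data upload (duration 25) must start no later than minute 223.
Wash step has to be done before data upload (must start by minute 223). That means finishing by minute 223, i.e. starting by 223 − 65 = minute 158.
Nothing follows imaging; the deadline of minute 248 is its only limit. It must start by 248 − 15 = minute 233.
Quantification has no dependents, so it just needs to finish by minute 248. Starting by 248 − 70 = minute 178 achieves that.
Incubation has several dependents: wash step (must start by minute 158, minus 15-minute gap → minute 143); imaging (must start by minute 233); quantification (must start by minute 178, minus 5-minute gap → minute 173). The earliest of those limits is minute 143, so incubation must start by 143 − 34 = minute 109.

109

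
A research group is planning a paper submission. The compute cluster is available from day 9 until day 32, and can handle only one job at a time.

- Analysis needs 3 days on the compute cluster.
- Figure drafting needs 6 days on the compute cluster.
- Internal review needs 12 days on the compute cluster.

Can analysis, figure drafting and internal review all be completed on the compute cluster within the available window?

Yes

The compute cluster window is 32 − 9 = 23 days.
Running back to back, the jobs need 3 + 6 + 12 = 21 days on the compute cluster.
Since 21 ≤ 23, they fit within the window.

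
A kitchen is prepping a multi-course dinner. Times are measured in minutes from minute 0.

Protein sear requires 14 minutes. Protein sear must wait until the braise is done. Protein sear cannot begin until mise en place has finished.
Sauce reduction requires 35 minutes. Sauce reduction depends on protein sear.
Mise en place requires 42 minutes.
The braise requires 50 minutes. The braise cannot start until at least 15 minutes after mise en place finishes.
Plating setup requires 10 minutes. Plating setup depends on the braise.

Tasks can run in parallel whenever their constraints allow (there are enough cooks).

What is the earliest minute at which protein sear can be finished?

Nothing blocks mise en place, so it runs from minute 0 to minute 42.
The braise cannot begin until mise en place (finishes minute 42, plus 15-minute gap → minute 57). It runs from minute 57 to 57 + 50 = minute 107.
Protein sear has to wait for the braise (finishes minute 107); mise en place (finishes minute 42). The latest of these is minute 107, so protein sear runs minute 107 to 107 + 14 = minute 121.

121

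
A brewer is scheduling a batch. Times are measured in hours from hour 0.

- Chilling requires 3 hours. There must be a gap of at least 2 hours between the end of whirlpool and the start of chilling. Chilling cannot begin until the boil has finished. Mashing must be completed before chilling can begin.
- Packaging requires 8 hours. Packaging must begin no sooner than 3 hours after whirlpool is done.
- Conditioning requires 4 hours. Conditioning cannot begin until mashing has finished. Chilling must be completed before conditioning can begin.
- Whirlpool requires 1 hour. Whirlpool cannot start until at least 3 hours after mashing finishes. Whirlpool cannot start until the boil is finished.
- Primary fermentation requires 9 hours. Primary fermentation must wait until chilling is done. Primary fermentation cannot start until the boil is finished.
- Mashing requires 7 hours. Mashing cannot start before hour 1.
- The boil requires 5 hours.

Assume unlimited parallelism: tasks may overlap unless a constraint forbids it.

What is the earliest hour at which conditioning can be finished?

21

The boil can start immediately at hour 0; it finishes at hour 5.
Mashing cannot begin until its own release at hour 1. It runs from hour 1 to 1 + 7 = hour 8.
Whirlpool has to wait for mashing (finishes hour 8, plus 3-hour gap → hour 11); the boil (finishes hour 5). The latest of these is hour 11, so whirlpool runs hour 11 to 11 + 1 = hour 12.
Chilling has to wait for whirlpool (finishes hour 12, plus 2-hour gap → hour 14); the boil (finishes hour 5); mashing (finishes hour 8). The latest of these is hour 14, so chilling runs hour 14 to 14 + 3 = hour 17.
Conditioning needs all of mashing (finishes hour 8); chilling (finishes hour 17). That puts its earliest start at hour 17; it finishes at 17 + 4 = hour 21.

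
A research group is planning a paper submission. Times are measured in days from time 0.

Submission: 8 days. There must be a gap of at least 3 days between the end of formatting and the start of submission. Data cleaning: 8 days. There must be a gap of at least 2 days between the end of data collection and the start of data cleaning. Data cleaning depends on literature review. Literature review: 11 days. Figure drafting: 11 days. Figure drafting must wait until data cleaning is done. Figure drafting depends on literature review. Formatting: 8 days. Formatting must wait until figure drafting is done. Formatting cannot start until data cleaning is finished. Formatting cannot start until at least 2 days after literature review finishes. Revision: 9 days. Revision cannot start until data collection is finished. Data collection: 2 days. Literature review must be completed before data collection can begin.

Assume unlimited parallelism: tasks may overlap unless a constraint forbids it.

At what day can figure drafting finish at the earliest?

Nothing blocks literature review, so it runs from day 0 to day 11.
Data collection waits on literature review (finishes day 11), so it starts at day 11 and finishes at 11 + 2 = day 13.
For data cleaning: data collection (finishes day 13, plus 2-day gap → day 15); literature review (finishes day 11). Taking the maximum gives a start of day 15, and it finishes at 15 + 8 = day 23.
For figure drafting: data cleaning (finishes day 23); literature review (finishes day 11). Taking the maximum gives a start of day 23, and it finishes at 23 + 11 = day 34.

34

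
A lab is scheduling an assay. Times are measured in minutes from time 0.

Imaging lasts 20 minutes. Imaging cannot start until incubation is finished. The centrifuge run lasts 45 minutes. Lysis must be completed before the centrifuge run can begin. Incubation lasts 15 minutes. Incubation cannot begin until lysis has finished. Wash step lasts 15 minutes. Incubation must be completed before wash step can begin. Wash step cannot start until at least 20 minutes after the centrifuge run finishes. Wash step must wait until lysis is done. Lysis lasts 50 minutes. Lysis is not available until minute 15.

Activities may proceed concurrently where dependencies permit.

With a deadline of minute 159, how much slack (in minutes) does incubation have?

59

Lysis cannot begin until its own release at minute 15. It runs from minute 15 to 15 + 50 = minute 65.
After lysis (finishes minute 65), incubation can start at minute 65 and finishes at minute 80.

Working backward from the deadline:
To finish by minute 159, wash step (duration 15) must start no later than minute 144.
To finish by minute 159, imaging (duration 20) must start no later than minute 139.
Incubation feeds wash step (must start by minute 144); imaging (must start by minute 139). Taking the minimum, incubation must finish by minute 139 and start by 139 − 15 = minute 124.
So incubation can start as early as minute 65 and as late as minute 124, giving 124 − 65 = 59 minutes of slack.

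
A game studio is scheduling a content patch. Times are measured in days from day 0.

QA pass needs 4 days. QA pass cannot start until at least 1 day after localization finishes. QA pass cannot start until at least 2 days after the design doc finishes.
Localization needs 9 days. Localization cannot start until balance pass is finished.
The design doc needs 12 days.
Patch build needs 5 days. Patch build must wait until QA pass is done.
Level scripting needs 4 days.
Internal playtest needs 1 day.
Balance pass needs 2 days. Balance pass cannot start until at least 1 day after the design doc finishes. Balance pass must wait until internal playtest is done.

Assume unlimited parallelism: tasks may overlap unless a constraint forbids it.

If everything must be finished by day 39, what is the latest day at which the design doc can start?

5

Patch build has no dependents, so it just needs to finish by day 39. Starting by 39 − 5 = day 34 achieves that.
QA pass has to be done before patch build (must start by day 34). That means finishing by day 34, i.e. starting by 34 − 4 = day 30.
Since QA pass (must start by day 30, minus 1-day gap → day 29) depends on it, localization must finish by day 29. Backing off its 9-day duration gives a latest start of day 20.
Balance pass has to be done before localization (must start by day 20). That means finishing by day 20, i.e. starting by 20 − 2 = day 18.
For the design doc: balance pass (must start by day 18, minus 1-day gap → day 17); QA pass (must start by day 30, minus 2-day gap → day 28). The most restrictive is day 17; with a 12-day duration, the design doc must start by day 5.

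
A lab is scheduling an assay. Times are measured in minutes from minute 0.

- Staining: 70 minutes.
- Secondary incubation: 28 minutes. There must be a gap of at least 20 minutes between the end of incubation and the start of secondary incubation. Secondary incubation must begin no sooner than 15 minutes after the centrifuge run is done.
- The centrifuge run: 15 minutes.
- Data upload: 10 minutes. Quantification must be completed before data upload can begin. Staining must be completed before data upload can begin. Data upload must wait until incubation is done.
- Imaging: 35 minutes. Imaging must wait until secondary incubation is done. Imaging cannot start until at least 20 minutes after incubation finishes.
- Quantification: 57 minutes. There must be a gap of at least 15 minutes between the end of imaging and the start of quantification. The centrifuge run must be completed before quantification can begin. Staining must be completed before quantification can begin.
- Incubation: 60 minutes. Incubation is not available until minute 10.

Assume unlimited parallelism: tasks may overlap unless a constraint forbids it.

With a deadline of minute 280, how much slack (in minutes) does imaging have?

45

The centrifuge run can start immediately at minute 0; it finishes at minute 15.
Incubation waits on its own release at minute 10, so it starts at minute 10 and finishes at 10 + 60 = minute 70.
For secondary incubation: incubation (finishes minute 70, plus 20-minute gap → minute 90); the centrifuge run (finishes minute 15, plus 15-minute gap → minute 30). Taking the maximum gives a start of minute 90, and it finishes at 90 + 28 = minute 118.
Imaging cannot start until secondary incubation (finishes minute 118); incubation (finishes minute 70, plus 20-minute gap → minute 90). The controlling bound is minute 118, so imaging finishes at 118 + 35 = minute 153.

Working backward from the deadline:
Data upload must finish by minute 280; it takes 10 minutes, so it must start by 280 − 10 = minute 270.
Quantification has to be done before data upload (must start by minute 270). That means finishing by minute 270, i.e. starting by 270 − 57 = minute 213.
Since quantification (must start by minute 213, minus 15-minute gap → minute 198) depends on it, imaging must finish by minute 198. Backing off its 35-minute duration gives a latest start of minute 163.
So imaging can start as early as minute 118 and as late as minute 163, giving 163 − 118 = 45 minutes of slack.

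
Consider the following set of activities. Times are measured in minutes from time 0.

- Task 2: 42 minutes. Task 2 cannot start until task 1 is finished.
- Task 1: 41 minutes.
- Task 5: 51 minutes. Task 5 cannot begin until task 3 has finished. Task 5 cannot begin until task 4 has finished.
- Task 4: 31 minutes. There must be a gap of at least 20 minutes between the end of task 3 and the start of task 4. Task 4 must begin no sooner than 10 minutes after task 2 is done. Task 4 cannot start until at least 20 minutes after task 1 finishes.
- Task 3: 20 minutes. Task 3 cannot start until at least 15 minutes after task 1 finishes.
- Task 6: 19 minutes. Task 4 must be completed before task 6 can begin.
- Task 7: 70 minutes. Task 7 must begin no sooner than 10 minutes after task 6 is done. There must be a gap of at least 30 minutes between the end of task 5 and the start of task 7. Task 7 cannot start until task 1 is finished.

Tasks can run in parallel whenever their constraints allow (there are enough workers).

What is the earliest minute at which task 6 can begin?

Task 1 can start immediately at minute 0; it finishes at minute 41.
After task 1 (finishes minute 41, plus 15-minute gap → minute 56), task 3 can start at minute 56 and finishes at minute 76.
After task 1 (finishes minute 41), task 2 can start at minute 41 and finishes at minute 83.
For task 4: task 3 (finishes minute 76, plus 20-minute gap → minute 96); task 2 (finishes minute 83, plus 10-minute gap → minute 93); task 1 (finishes minute 41, plus 20-minute gap → minute 61). Taking the maximum gives a start of minute 96, and it finishes at 96 + 31 = minute 127.
Task 6 waits on task 4 (finishes minute 127), so the earliest it can start is minute 127.

127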